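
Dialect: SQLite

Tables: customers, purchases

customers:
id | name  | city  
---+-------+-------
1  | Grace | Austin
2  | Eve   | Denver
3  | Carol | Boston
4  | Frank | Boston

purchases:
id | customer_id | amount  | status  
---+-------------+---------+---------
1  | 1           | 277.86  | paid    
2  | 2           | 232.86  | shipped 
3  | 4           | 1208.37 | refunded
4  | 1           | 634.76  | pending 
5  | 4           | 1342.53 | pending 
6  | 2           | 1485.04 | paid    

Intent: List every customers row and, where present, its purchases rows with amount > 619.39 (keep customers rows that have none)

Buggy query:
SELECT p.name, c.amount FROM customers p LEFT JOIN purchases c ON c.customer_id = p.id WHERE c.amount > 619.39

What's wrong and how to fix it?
Bug: Filtering c.amount in WHERE discards the NULL rows produced by LEFT JOIN, turning it into an inner join

Fix: Put 'c.amount > 619.39' in the JOIN's ON clause instead of WHERE

Corrected query:
SELECT p.name, c.amount FROM customers p LEFT JOIN purchases c ON c.customer_id = p.id AND c.amount > 619.39

Result:
name  | amount 
------+--------
Grace | 634.76 
Eve   | 1485.04
Carol | NULL   
Frank | 1208.37
Frank | 1342.53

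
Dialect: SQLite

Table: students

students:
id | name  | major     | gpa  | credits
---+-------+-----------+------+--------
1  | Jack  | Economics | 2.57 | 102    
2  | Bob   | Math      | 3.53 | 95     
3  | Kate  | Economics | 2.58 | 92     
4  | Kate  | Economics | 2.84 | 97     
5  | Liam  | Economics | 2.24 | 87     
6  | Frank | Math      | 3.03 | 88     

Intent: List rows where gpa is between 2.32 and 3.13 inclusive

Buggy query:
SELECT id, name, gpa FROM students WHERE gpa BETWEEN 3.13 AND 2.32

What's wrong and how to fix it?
Bug: BETWEEN expects the lower bound first; with 3.13 AND 2.32 the range is empty

Fix: Write BETWEEN 2.32 AND 3.13

Corrected query:
SELECT id, name, gpa FROM students WHERE gpa BETWEEN 2.32 AND 3.13

Result:
id | name  | gpa 
---+-------+-----
1  | Jack  | 2.57
3  | Kate  | 2.58
4  | Kate  | 2.84
6  | Frank | 3.03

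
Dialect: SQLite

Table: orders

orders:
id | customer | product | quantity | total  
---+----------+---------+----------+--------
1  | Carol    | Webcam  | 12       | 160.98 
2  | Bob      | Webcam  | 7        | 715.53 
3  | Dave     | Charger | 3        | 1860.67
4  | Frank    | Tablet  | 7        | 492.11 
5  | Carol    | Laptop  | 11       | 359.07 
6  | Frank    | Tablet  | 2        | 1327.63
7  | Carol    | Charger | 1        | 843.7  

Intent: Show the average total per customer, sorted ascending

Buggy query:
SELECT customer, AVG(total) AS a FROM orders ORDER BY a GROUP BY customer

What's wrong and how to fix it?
Bug: GROUP BY must precede ORDER BY

Fix: Move ORDER BY to the end, after GROUP BY

Corrected query:
SELECT customer, AVG(total) AS a FROM orders GROUP BY customer ORDER BY a

Result:
customer | a         
---------+-----------
Carol    | 454.583333
Bob      | 715.53    
Frank    | 909.87    
Dave     | 1860.67   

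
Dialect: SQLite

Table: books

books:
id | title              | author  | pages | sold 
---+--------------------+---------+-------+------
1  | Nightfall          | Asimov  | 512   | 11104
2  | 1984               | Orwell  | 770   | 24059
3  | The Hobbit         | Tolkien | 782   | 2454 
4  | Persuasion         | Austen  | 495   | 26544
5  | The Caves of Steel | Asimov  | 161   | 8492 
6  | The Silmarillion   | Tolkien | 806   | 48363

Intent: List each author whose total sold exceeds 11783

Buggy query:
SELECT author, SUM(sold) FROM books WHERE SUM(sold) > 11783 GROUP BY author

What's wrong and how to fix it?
Bug: SUM(sold) is an aggregate, but WHERE filters rows before aggregation

Fix: Move the aggregate condition to a HAVING clause

Corrected query:
SELECT author, SUM(sold) FROM books GROUP BY author HAVING SUM(sold) > 11783

Result:
author  | SUM(sold)
--------+----------
Asimov  | 19596    
Austen  | 26544    
Orwell  | 24059    
Tolkien | 50817    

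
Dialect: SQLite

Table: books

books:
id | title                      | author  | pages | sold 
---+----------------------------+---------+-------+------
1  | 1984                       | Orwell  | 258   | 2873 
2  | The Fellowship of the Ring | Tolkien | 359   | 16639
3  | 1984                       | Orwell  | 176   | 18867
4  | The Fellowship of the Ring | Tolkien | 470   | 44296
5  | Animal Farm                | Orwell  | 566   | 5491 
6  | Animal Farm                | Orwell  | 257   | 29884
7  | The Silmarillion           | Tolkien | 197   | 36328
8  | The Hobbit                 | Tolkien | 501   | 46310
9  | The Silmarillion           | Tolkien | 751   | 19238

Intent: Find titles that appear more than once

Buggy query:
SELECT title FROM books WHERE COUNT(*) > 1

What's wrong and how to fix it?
Bug: WHERE can't reference COUNT(*); aggregates are computed after WHERE

Fix: Group first, then use HAVING for the count condition

Corrected query:
SELECT title FROM books GROUP BY title HAVING COUNT(*) > 1

Result:
title                     
--------------------------
1984                      
Animal Farm               
The Fellowship of the Ring
The Silmarillion          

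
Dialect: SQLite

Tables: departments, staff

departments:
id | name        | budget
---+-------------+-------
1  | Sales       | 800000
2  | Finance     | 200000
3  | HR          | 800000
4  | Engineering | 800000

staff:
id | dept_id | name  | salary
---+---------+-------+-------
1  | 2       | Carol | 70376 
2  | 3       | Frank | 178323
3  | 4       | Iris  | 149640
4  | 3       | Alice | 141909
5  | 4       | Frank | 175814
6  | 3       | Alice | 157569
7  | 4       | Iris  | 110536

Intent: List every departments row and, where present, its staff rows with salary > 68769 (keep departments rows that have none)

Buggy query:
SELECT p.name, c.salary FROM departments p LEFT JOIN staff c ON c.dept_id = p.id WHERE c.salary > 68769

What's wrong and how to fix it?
Bug: Filtering c.salary in WHERE discards the NULL rows produced by LEFT JOIN, turning it into an inner join

Fix: Move the right-table condition into the ON clause so unmatched parents are kept

Corrected query:
SELECT p.name, c.salary FROM departments p LEFT JOIN staff c ON c.dept_id = p.id AND c.salary > 68769

Result:
name        | salary
------------+-------
Sales       | NULL  
Finance     | 70376 
HR          | 141909
HR          | 157569
HR          | 178323
Engineering | 110536
Engineering | 149640
Engineering | 175814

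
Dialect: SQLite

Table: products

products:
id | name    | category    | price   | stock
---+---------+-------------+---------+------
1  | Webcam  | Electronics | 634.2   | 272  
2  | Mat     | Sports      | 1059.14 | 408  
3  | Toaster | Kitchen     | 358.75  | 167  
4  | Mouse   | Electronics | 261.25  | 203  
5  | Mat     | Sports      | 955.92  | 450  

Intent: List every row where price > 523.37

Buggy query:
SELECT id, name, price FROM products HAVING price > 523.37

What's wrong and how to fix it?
Bug: HAVING filters the output of aggregation, but this query has no GROUP BY and no aggregate functions, so SQLite rejects it (HAVING clause on a non-aggregate query); the condition here is per row

Fix: Use WHERE for row-level filtering

Corrected query:
SELECT id, name, price FROM products WHERE price > 523.37

Result:
id | name   | price  
---+--------+--------
1  | Webcam | 634.2  
2  | Mat    | 1059.14
5  | Mat    | 955.92 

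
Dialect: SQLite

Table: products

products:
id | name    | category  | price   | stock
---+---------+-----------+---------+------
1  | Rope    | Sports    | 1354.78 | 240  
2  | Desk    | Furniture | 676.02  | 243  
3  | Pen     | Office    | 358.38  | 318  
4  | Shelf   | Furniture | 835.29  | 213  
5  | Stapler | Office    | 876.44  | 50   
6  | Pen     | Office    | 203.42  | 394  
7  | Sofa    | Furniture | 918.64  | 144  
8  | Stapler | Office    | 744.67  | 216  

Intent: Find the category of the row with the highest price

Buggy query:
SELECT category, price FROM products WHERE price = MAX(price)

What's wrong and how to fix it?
Bug: MAX(price) is an aggregate and cannot be used directly in WHERE

Fix: Use a subquery: WHERE price = (SELECT MAX(price) FROM products)

Corrected query:
SELECT category, price FROM products WHERE price = (SELECT MAX(price) FROM products)

Result:
category | price  
---------+--------
Sports   | 1354.78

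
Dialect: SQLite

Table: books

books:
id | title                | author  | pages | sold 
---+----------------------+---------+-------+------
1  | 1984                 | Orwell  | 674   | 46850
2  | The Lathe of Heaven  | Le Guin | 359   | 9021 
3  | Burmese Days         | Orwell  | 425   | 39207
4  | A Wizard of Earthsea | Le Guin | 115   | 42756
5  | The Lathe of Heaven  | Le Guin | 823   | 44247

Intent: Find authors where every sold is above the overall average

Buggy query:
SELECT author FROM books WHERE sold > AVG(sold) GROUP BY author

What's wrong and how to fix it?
Bug: AVG() is an aggregate; it can't sit directly in WHERE

Fix: Use a subquery for AVG and a HAVING MIN(...) filter so the condition holds for every row in the group

Corrected query:
SELECT author FROM books GROUP BY author HAVING MIN(sold) > (SELECT AVG(sold) FROM books)

Result:
author
------
Orwell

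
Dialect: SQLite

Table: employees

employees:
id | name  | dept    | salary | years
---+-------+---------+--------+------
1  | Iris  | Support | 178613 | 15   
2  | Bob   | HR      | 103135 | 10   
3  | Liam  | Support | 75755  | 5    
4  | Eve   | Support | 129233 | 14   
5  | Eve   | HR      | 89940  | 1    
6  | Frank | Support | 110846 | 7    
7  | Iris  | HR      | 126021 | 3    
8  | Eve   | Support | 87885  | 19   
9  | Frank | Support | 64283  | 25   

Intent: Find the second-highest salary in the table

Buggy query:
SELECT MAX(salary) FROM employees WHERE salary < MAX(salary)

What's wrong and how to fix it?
Bug: The inner MAX is an aggregate inside WHERE, which is not allowed

Fix: Put the inner MAX in a scalar subquery

Corrected query:
SELECT MAX(salary) FROM employees WHERE salary < (SELECT MAX(salary) FROM employees)

Result:
MAX(salary)
-----------
129233     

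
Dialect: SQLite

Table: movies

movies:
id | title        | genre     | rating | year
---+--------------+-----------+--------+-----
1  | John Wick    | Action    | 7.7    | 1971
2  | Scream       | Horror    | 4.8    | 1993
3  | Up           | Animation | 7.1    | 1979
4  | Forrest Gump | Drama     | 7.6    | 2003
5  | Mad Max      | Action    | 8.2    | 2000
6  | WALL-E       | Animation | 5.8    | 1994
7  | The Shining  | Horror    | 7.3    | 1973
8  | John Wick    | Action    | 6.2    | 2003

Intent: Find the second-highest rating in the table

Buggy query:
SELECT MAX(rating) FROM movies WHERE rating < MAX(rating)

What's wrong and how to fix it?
Bug: The inner MAX is an aggregate inside WHERE, which is not allowed

Fix: Compute the overall MAX in a subquery, then take MAX of rows below it

Corrected query:
SELECT MAX(rating) FROM movies WHERE rating < (SELECT MAX(rating) FROM movies)

Result:
MAX(rating)
-----------
7.7        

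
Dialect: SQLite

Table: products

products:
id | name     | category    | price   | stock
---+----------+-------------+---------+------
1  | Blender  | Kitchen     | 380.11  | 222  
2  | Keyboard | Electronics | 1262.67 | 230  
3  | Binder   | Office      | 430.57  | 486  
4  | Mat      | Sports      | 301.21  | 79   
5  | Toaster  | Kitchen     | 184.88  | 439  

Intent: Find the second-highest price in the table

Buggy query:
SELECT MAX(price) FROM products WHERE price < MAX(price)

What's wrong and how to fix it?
Bug: MAX(price) on the right of the comparison is an aggregate-in-WHERE error

Fix: Put the inner MAX in a scalar subquery

Corrected query:
SELECT MAX(price) FROM products WHERE price < (SELECT MAX(price) FROM products)

Result:
MAX(price)
----------
430.57    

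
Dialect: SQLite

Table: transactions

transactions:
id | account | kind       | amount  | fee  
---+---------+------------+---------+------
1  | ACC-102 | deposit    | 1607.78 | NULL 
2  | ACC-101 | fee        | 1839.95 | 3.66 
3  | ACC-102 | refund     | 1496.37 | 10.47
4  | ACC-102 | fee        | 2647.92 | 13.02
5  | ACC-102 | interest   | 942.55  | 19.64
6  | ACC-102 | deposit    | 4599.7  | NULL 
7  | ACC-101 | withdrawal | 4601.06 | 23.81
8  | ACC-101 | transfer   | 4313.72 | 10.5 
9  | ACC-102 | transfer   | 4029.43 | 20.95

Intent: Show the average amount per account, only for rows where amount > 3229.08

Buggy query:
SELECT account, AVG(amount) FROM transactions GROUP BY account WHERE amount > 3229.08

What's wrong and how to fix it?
Bug: WHERE cannot follow GROUP BY

Fix: Move the WHERE clause before GROUP BY

Corrected query:
SELECT account, AVG(amount) FROM transactions WHERE amount > 3229.08 GROUP BY account

Result:
account | AVG(amount)
--------+------------
ACC-101 | 4457.39    
ACC-102 | 4314.565   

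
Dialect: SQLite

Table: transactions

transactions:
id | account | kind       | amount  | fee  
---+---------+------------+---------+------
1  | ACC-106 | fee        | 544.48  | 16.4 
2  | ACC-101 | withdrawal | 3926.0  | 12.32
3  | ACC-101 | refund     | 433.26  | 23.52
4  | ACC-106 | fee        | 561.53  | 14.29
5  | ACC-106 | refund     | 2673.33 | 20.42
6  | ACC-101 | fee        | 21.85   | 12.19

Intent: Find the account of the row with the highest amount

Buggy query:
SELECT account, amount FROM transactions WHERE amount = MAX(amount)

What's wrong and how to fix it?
Bug: MAX(amount) is an aggregate and cannot be used directly in WHERE

Fix: Use a subquery: WHERE amount = (SELECT MAX(amount) FROM transactions)

Corrected query:
SELECT account, amount FROM transactions WHERE amount = (SELECT MAX(amount) FROM transactions)

Result:
account | amount
--------+-------
ACC-101 | 3926  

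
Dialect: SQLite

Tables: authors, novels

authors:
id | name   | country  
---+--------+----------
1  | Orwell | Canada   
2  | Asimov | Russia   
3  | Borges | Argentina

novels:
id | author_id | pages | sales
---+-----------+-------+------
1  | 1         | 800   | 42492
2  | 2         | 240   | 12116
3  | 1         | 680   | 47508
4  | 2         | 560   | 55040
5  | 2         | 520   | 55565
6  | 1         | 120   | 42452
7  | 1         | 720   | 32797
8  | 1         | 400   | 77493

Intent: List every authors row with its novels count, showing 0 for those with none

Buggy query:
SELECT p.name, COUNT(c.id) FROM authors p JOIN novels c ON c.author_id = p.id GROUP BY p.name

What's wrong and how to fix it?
Bug: An inner join excludes parents with zero children

Fix: Use LEFT JOIN so parents without children still appear (COUNT(c.id) gives 0)

Corrected query:
SELECT p.name, COUNT(c.id) FROM authors p LEFT JOIN novels c ON c.author_id = p.id GROUP BY p.name

Result:
name   | COUNT(c.id)
-------+------------
Asimov | 3          
Borges | 0          
Orwell | 5          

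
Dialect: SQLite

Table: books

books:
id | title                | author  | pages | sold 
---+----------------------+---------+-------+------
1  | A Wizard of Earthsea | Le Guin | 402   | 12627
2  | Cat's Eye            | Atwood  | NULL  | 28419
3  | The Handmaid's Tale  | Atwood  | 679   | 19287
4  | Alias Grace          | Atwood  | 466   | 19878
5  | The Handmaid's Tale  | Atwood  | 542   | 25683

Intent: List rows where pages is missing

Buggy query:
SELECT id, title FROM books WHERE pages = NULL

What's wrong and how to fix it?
Bug: '= NULL' is always unknown in SQL three-valued logic, so no rows match

Fix: Use IS NULL to test for NULL

Corrected query:
SELECT id, title FROM books WHERE pages IS NULL

Result:
id | title    
---+----------
2  | Cat's Eye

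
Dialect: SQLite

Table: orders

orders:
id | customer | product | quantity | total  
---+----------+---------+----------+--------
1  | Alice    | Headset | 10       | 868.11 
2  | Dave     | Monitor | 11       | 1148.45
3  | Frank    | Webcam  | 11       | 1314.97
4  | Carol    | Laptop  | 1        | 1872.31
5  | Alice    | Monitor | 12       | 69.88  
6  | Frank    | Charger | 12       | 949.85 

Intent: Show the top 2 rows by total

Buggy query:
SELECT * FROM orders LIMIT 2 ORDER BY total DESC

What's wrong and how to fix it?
Bug: ORDER BY cannot follow LIMIT; LIMIT is the final clause

Fix: Swap the clauses: ORDER BY first, then LIMIT

Corrected query:
SELECT * FROM orders ORDER BY total DESC LIMIT 2

Result:
id | customer | product | quantity | total  
---+----------+---------+----------+--------
4  | Carol    | Laptop  | 1        | 1872.31
3  | Frank    | Webcam  | 11       | 1314.97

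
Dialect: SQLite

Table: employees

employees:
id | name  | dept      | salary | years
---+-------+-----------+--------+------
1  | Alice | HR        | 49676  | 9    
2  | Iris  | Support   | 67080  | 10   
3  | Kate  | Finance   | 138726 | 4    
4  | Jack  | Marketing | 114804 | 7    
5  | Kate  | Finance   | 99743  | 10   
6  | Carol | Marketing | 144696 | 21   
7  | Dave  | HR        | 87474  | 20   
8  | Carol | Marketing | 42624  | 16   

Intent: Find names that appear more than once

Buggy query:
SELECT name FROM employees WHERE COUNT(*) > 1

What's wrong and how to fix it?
Bug: COUNT(*) is an aggregate and cannot be used in WHERE

Fix: GROUP BY name, then filter groups with HAVING COUNT(*) > 1

Corrected query:
SELECT name FROM employees GROUP BY name HAVING COUNT(*) > 1

Result:
name 
-----
Carol
Kate 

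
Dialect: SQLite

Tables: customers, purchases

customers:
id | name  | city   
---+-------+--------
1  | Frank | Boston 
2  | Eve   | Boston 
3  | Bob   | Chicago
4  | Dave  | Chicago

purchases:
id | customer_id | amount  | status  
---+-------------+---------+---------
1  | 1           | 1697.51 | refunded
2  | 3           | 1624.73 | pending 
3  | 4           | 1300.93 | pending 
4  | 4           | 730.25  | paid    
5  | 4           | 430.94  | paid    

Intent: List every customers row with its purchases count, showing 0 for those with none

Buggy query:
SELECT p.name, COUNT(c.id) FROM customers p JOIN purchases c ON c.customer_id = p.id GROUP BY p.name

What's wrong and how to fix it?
Bug: INNER JOIN drops customers rows that have no matching purchases rows

Fix: Use LEFT JOIN so parents without children still appear (COUNT(c.id) gives 0)

Corrected query:
SELECT p.name, COUNT(c.id) FROM customers p LEFT JOIN purchases c ON c.customer_id = p.id GROUP BY p.name

Result:
name  | COUNT(c.id)
------+------------
Bob   | 1          
Dave  | 3          
Eve   | 0          
Frank | 1          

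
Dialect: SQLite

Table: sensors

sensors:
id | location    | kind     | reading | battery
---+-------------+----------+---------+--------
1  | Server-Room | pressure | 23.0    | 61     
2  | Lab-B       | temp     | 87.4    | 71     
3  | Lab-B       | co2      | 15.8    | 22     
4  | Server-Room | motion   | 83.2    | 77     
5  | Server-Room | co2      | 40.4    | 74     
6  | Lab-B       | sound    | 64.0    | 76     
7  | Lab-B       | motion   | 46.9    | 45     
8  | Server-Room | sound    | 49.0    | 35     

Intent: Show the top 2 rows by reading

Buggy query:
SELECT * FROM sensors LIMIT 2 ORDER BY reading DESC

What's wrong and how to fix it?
Bug: LIMIT must come after ORDER BY

Fix: Sort with ORDER BY, then apply LIMIT

Corrected query:
SELECT * FROM sensors ORDER BY reading DESC LIMIT 2

Result:
id | location    | kind   | reading | battery
---+-------------+--------+---------+--------
2  | Lab-B       | temp   | 87.4    | 71     
4  | Server-Room | motion | 83.2    | 77     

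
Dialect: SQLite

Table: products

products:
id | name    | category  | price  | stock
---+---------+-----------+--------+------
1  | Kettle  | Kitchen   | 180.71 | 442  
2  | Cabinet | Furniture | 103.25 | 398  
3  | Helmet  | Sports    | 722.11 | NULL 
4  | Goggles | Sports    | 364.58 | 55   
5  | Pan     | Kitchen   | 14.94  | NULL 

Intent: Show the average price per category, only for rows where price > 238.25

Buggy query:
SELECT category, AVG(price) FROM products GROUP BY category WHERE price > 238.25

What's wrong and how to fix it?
Bug: WHERE cannot follow GROUP BY

Fix: Move the WHERE clause before GROUP BY

Corrected query:
SELECT category, AVG(price) FROM products WHERE price > 238.25 GROUP BY category

Result:
category | AVG(price)
---------+-----------
Sports   | 543.345   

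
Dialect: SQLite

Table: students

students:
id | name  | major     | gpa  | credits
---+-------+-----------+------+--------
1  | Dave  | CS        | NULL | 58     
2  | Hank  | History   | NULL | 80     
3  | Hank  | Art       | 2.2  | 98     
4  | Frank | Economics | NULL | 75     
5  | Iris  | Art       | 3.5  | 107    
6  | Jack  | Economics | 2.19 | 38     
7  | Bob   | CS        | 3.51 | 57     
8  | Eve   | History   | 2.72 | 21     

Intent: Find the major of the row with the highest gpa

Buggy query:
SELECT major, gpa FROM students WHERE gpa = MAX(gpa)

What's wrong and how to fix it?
Bug: MAX(gpa) is an aggregate and cannot be used directly in WHERE

Fix: Wrap MAX in a scalar subquery so WHERE compares against a single value

Corrected query:
SELECT major, gpa FROM students WHERE gpa = (SELECT MAX(gpa) FROM students)

Result:
major | gpa 
------+-----
CS    | 3.51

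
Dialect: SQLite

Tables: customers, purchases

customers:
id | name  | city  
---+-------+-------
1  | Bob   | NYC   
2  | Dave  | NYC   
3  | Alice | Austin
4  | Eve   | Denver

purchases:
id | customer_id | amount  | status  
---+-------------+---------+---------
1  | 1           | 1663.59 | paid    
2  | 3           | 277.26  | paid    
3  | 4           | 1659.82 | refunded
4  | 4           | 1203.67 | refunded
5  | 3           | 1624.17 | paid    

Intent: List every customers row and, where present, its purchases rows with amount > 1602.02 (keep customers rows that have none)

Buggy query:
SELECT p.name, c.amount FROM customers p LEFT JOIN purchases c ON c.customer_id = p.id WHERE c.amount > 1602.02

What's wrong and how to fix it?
Bug: Filtering c.amount in WHERE discards the NULL rows produced by LEFT JOIN, turning it into an inner join

Fix: Move the right-table condition into the ON clause so unmatched parents are kept

Corrected query:
SELECT p.name, c.amount FROM customers p LEFT JOIN purchases c ON c.customer_id = p.id AND c.amount > 1602.02

Result:
name  | amount 
------+--------
Bob   | 1663.59
Dave  | NULL   
Alice | 1624.17
Eve   | 1659.82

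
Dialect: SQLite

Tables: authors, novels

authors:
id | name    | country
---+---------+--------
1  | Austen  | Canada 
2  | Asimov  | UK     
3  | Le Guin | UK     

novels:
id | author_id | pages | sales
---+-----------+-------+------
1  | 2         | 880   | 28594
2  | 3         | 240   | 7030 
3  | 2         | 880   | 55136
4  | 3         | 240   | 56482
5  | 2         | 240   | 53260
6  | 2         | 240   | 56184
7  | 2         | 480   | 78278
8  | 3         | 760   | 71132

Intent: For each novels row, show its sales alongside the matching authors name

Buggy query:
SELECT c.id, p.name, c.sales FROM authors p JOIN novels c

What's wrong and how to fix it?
Bug: Missing join condition: each novels row is matched to all authors rows instead of just its own

Fix: Specify the join condition linking the foreign key to the parent id

Corrected query:
SELECT c.id, p.name, c.sales FROM authors p JOIN novels c ON c.author_id = p.id

Result:
id | name    | sales
---+---------+------
1  | Asimov  | 28594
2  | Le Guin | 7030 
3  | Asimov  | 55136
4  | Le Guin | 56482
5  | Asimov  | 53260
6  | Asimov  | 56184
7  | Asimov  | 78278
8  | Le Guin | 71132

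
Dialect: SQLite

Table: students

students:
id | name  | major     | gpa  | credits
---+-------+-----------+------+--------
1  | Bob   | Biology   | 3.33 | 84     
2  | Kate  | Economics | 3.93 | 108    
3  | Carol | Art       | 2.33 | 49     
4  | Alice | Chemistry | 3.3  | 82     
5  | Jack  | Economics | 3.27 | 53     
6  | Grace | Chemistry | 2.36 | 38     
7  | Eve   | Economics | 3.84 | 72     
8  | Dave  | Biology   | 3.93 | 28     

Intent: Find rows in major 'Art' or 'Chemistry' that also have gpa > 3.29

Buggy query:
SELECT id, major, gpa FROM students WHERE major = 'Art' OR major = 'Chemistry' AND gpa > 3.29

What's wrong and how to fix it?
Bug: AND binds tighter than OR, so this parses as major = 'Art' OR (major = 'Chemistry' AND gpa > 3.29)

Fix: Group the OR with parentheses (or use IN), then AND the threshold

Corrected query:
SELECT id, major, gpa FROM students WHERE (major = 'Art' OR major = 'Chemistry') AND gpa > 3.29

Result:
id | major     | gpa
---+-----------+----
4  | Chemistry | 3.3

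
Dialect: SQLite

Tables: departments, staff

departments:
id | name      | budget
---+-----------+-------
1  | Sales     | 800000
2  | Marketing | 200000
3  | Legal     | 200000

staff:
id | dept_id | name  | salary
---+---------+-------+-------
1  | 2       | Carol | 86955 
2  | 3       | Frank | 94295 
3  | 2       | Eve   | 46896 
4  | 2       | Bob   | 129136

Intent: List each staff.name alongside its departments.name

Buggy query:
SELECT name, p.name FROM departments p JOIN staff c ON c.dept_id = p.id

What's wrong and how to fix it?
Bug: 'name' exists in both joined tables, so the database can't tell which one is meant

Fix: Prefix ambiguous columns with the table alias

Corrected query:
SELECT c.name, p.name FROM departments p JOIN staff c ON c.dept_id = p.id

Result:
name  | name     
------+----------
Carol | Marketing
Frank | Legal    
Eve   | Marketing
Bob   | Marketing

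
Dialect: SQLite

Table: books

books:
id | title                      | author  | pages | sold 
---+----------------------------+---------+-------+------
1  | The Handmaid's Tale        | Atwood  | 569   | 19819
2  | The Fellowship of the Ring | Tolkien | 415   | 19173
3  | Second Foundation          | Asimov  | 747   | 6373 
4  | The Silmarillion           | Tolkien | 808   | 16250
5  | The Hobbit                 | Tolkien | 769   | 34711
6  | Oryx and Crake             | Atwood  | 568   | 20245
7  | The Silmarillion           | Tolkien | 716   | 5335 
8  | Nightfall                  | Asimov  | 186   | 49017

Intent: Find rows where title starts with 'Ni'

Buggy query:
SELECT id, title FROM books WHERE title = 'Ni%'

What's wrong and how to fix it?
Bug: Wildcards only work with LIKE; '=' treats '%' as a literal character

Fix: Replace '=' with LIKE so 'Ni%' is treated as a pattern

Corrected query:
SELECT id, title FROM books WHERE title LIKE 'Ni%'

Result:
id | title    
---+----------
8  | Nightfall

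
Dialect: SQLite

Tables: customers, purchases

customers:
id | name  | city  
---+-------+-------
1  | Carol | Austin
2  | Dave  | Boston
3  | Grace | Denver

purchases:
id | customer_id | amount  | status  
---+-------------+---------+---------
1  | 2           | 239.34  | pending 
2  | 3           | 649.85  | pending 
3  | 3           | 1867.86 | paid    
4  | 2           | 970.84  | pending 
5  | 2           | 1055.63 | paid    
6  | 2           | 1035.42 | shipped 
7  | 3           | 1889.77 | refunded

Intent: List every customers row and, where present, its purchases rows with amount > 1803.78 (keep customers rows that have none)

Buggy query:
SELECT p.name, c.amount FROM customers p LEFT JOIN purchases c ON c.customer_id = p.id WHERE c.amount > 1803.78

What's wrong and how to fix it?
Bug: Filtering c.amount in WHERE discards the NULL rows produced by LEFT JOIN, turning it into an inner join

Fix: Put 'c.amount > 1803.78' in the JOIN's ON clause instead of WHERE

Corrected query:
SELECT p.name, c.amount FROM customers p LEFT JOIN purchases c ON c.customer_id = p.id AND c.amount > 1803.78

Result:
name  | amount 
------+--------
Carol | NULL   
Dave  | NULL   
Grace | 1867.86
Grace | 1889.77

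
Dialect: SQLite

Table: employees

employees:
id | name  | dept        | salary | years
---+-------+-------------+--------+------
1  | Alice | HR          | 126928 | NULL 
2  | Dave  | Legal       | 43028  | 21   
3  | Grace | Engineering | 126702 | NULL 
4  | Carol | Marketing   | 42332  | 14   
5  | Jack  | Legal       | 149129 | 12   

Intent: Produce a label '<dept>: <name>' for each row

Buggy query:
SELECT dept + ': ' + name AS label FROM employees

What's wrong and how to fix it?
Bug: '+' is numeric addition; on text columns SQLite converts them to 0 instead of concatenating

Fix: Use the || operator for string concatenation

Corrected query:
SELECT dept || ': ' || name AS label FROM employees

Result:
label             
------------------
HR: Alice         
Legal: Dave       
Engineering: Grace
Marketing: Carol  
Legal: Jack       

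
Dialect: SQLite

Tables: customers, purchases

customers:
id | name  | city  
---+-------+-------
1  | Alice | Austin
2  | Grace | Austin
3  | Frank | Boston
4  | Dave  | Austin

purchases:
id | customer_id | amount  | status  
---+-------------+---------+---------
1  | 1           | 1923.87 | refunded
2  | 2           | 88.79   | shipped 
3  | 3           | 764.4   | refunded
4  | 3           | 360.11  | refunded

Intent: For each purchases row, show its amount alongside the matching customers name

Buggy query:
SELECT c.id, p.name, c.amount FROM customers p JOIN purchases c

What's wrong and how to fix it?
Bug: Missing join condition: each purchases row is matched to all customers rows instead of just its own

Fix: Specify the join condition linking the foreign key to the parent id

Corrected query:
SELECT c.id, p.name, c.amount FROM customers p JOIN purchases c ON c.customer_id = p.id

Result:
id | name  | amount 
---+-------+--------
1  | Alice | 1923.87
2  | Grace | 88.79  
3  | Frank | 764.4  
4  | Frank | 360.11 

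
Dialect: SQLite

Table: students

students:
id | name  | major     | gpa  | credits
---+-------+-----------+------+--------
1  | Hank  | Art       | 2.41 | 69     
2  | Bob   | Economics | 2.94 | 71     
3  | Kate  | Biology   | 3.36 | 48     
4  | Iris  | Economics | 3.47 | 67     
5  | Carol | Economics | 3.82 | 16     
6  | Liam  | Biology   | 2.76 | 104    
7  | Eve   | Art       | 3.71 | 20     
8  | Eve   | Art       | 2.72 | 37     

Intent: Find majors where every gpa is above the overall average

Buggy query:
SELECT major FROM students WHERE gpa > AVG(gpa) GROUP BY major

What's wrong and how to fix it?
Bug: AVG() is an aggregate; it can't sit directly in WHERE

Fix: Compute the overall average in a scalar subquery and compare each group's MIN against it in HAVING

Corrected query:
SELECT major FROM students GROUP BY major HAVING MIN(gpa) > (SELECT AVG(gpa) FROM students)

Result:
(no rows)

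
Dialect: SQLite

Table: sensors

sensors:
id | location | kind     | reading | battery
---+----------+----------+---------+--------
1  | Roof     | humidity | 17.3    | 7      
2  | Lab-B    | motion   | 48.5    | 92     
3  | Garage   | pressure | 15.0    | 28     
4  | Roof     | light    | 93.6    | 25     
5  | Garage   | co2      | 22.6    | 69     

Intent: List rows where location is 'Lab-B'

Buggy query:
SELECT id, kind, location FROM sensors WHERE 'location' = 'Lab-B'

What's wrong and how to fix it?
Bug: 'location' in single quotes is a string literal, not the column; the comparison is literal-vs-literal and never true

Fix: Reference the column as location without single quotes

Corrected query:
SELECT id, kind, location FROM sensors WHERE location = 'Lab-B'

Result:
id | kind   | location
---+--------+---------
2  | motion | Lab-B   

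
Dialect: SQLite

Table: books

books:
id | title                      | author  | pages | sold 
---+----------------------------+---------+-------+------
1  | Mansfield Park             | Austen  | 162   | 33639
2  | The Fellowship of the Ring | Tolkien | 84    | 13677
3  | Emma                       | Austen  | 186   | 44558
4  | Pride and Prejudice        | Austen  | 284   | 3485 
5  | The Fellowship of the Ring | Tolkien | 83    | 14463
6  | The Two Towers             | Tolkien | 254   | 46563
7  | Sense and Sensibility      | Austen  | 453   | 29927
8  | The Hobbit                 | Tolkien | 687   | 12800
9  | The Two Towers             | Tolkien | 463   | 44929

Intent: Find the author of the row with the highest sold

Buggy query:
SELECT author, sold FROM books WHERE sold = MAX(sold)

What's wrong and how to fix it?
Bug: MAX(sold) is an aggregate and cannot be used directly in WHERE

Fix: Wrap MAX in a scalar subquery so WHERE compares against a single value

Corrected query:
SELECT author, sold FROM books WHERE sold = (SELECT MAX(sold) FROM books)

Result:
author  | sold 
--------+------
Tolkien | 46563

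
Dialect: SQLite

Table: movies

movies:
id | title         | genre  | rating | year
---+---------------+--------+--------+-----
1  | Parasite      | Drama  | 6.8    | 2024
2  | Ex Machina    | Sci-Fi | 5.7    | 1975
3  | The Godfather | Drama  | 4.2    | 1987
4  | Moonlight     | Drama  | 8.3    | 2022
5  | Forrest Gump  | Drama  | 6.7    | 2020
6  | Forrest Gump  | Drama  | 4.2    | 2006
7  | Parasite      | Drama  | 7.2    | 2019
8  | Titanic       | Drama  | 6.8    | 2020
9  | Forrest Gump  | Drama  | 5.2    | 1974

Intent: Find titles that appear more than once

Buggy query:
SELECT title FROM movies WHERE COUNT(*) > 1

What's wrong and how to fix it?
Bug: WHERE can't reference COUNT(*); aggregates are computed after WHERE

Fix: Group first, then use HAVING for the count condition

Corrected query:
SELECT title FROM movies GROUP BY title HAVING COUNT(*) > 1

Result:
title       
------------
Forrest Gump
Parasite    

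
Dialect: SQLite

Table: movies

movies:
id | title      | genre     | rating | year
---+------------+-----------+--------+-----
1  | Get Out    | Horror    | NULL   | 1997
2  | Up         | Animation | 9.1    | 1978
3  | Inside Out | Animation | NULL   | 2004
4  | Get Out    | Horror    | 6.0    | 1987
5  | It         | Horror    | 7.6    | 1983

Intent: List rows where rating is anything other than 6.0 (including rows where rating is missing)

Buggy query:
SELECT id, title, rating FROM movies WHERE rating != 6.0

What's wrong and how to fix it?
Bug: Inequality against NULL is unknown, not true; rows with NULL are dropped

Fix: Handle NULL separately with IS NULL alongside the inequality

Corrected query:
SELECT id, title, rating FROM movies WHERE rating != 6.0 OR rating IS NULL

Result:
id | title      | rating
---+------------+-------
1  | Get Out    | NULL  
2  | Up         | 9.1   
3  | Inside Out | NULL  
5  | It         | 7.6   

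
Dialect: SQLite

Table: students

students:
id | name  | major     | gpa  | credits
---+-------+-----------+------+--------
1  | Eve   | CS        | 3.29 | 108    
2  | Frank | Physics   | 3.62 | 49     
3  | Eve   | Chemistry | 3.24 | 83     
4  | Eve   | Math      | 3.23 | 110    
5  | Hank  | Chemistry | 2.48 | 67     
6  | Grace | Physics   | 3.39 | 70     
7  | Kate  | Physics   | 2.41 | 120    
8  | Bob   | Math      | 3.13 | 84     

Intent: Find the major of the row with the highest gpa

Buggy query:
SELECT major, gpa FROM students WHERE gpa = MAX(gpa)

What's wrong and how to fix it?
Bug: WHERE is evaluated per row; an aggregate over the whole table isn't defined there

Fix: Wrap MAX in a scalar subquery so WHERE compares against a single value

Corrected query:
SELECT major, gpa FROM students WHERE gpa = (SELECT MAX(gpa) FROM students)

Result:
major   | gpa 
--------+-----
Physics | 3.62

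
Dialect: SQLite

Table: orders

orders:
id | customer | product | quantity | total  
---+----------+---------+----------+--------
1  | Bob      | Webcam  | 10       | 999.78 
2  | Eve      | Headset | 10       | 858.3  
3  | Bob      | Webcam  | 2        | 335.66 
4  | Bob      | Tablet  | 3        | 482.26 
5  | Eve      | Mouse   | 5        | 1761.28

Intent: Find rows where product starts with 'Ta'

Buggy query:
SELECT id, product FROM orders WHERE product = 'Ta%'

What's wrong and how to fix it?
Bug: '=' compares the literal string including the % character; pattern matching needs LIKE

Fix: Use LIKE for wildcard pattern matching

Corrected query:
SELECT id, product FROM orders WHERE product LIKE 'Ta%'

Result:
id | product
---+--------
4  | Tablet 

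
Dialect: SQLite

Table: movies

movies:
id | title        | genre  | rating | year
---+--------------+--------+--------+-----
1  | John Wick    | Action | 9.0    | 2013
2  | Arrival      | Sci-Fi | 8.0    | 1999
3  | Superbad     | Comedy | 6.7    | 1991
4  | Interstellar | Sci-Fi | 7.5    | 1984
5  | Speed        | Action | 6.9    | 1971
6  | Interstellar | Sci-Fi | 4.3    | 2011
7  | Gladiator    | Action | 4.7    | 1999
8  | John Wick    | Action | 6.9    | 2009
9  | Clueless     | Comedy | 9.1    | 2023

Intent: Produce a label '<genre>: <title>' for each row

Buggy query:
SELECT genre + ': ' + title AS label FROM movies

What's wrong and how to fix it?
Bug: SQLite uses || for string concatenation; + coerces text to numbers (yielding 0)

Fix: Replace + with || to concatenate text

Corrected query:
SELECT genre || ': ' || title AS label FROM movies

Result:
label               
--------------------
Action: John Wick   
Sci-Fi: Arrival     
Comedy: Superbad    
Sci-Fi: Interstellar
Action: Speed       
Sci-Fi: Interstellar
Action: Gladiator   
Action: John Wick   
Comedy: Clueless    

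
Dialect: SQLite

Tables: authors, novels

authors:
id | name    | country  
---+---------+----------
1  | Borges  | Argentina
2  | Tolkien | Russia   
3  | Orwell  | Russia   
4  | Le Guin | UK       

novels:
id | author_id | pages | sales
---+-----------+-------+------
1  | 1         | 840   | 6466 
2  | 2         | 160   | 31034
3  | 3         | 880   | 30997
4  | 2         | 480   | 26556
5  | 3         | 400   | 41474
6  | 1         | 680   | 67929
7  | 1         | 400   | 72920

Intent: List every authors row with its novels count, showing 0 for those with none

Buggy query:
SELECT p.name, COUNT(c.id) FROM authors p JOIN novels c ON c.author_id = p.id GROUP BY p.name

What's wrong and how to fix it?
Bug: INNER JOIN drops authors rows that have no matching novels rows

Fix: Switch to LEFT JOIN to retain unmatched parent rows

Corrected query:
SELECT p.name, COUNT(c.id) FROM authors p LEFT JOIN novels c ON c.author_id = p.id GROUP BY p.name

Result:
name    | COUNT(c.id)
--------+------------
Borges  | 3          
Le Guin | 0          
Orwell  | 2          
Tolkien | 2          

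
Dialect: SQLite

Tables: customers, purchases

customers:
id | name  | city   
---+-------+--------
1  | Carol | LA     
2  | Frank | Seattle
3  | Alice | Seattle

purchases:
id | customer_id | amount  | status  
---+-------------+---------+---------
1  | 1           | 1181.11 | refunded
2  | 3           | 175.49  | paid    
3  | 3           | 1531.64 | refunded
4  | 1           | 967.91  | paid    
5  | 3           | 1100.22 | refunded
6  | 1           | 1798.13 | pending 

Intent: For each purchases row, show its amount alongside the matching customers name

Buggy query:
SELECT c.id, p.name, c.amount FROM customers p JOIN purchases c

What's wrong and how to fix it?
Bug: JOIN with no ON clause produces a cartesian product; every purchases row pairs with every customers row

Fix: Specify the join condition linking the foreign key to the parent id

Corrected query:
SELECT c.id, p.name, c.amount FROM customers p JOIN purchases c ON c.customer_id = p.id

Result:
id | name  | amount 
---+-------+--------
1  | Carol | 1181.11
2  | Alice | 175.49 
3  | Alice | 1531.64
4  | Carol | 967.91 
5  | Alice | 1100.22
6  | Carol | 1798.13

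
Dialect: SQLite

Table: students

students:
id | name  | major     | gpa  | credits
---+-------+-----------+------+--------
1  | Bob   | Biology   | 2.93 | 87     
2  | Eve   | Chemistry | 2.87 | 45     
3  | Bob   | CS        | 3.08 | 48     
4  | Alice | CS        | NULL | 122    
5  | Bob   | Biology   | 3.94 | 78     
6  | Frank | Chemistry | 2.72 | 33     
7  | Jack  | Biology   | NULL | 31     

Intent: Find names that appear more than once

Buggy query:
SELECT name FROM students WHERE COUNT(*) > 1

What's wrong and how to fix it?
Bug: COUNT(*) is an aggregate and cannot be used in WHERE

Fix: Group first, then use HAVING for the count condition

Corrected query:
SELECT name FROM students GROUP BY name HAVING COUNT(*) > 1

Result:
name
----
Bob 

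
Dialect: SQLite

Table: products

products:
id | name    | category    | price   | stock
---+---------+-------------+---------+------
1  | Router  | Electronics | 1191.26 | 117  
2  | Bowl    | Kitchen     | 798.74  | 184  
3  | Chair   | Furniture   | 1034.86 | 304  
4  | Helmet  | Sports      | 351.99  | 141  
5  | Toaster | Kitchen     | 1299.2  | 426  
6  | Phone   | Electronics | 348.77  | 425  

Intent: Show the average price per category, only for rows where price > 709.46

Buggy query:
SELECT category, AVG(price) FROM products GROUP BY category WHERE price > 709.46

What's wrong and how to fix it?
Bug: Row-level WHERE must come before GROUP BY in the clause order

Fix: Move the WHERE clause before GROUP BY

Corrected query:
SELECT category, AVG(price) FROM products WHERE price > 709.46 GROUP BY category

Result:
category    | AVG(price)
------------+-----------
Electronics | 1191.26   
Furniture   | 1034.86   
Kitchen     | 1048.97   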